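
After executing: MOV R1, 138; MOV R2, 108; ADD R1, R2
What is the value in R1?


Register state trace:
  MOV R1, 138  → R1 = 138
  MOV R2, 108  → R2 = 108
  ADD R1, R2  → R1 = 138 + 108 = 246
Final: R1 = 246

246


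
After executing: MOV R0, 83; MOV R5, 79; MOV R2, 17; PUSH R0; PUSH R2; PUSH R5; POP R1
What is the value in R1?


Stack trace (top is rightmost):
  MOV R0, 83  → R0 = 83
  MOV R5, 79  → R5 = 79
  MOV R2, 17  → R2 = 17
  PUSH R0  → stack: [83]
  PUSH R2  → stack: [83, 17]
  PUSH R5  → stack: [83, 17, 79]
  POP R1  → R1 = 79, stack: [83, 17]
Final: R1 = 79

79


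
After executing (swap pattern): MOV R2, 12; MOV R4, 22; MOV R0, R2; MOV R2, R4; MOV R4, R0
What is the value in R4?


Register state trace (swap pattern):
  MOV R2, 12  → R2 = 12
  MOV R4, 22  → R4 = 22
  MOV R0, R2  → R0 = 12  (save R2)
  MOV R2, R4  → R2 = 22  (R2 gets R4's value)
  MOV R4, R0  → R4 = 12  (R4 gets saved value)
Final: R4 = 12

12


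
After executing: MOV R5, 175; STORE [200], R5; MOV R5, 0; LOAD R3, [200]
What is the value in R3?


Register and memory trace:
  MOV R5, 175  → R5 = 175
  STORE [200], R5  → mem[200] = 175
  MOV R5, 0  → R5 = 0
  LOAD R3, [200]  → R3 = mem[200] = 175
Final: R3 = 175

175


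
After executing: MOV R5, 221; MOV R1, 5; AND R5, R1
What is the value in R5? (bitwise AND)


Register state trace:
  MOV R5, 221  → R5 = 221 (0b11011101)
  MOV R1, 5  → R1 = 5 (0b00000101)
  AND R5, R1  → R5 = 221 AND 5 = 5 (0b00000101)
Final: R5 = 5

5


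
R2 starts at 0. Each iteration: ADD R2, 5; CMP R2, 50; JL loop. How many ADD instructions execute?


Loop trace (R2 starts at 0, target 50, step 5):
  ADD #1: R2 = 0 + 5 = 5  → 5 < 50, loop
  ADD #2: R2 = 5 + 5 = 10  → 10 < 50, loop
  ADD #3: R2 = 10 + 5 = 15  → 15 < 50, loop
  ADD #4: R2 = 15 + 5 = 20  → 20 < 50, loop
  ADD #5: R2 = 20 + 5 = 25  → 25 < 50, loop
  ADD #6: R2 = 25 + 5 = 30  → 30 < 50, loop
  ADD #7: R2 = 30 + 5 = 35  → 35 < 50, loop
  ADD #8: R2 = 35 + 5 = 40  → 40 < 50, loop
  ADD #9: R2 = 40 + 5 = 45  → 45 < 50, loop
  ADD #10: R2 = 45 + 5 = 50  → 50 >= 50, exit
Total ADD instructions: 10

10


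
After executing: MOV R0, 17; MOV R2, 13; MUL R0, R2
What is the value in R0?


Register state trace:
  MOV R0, 17  → R0 = 17
  MOV R2, 13  → R2 = 13
  MUL R0, R2  → R0 = 17 * 13 = 221
Final: R0 = 221

221


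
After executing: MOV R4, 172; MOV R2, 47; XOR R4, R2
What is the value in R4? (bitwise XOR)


Register state trace:
  MOV R4, 172  → R4 = 172 (0b10101100)
  MOV R2, 47  → R2 = 47 (0b00101111)
  XOR R4, R2  → R4 = 172 XOR 47 = 131 (0b10000011)
Final: R4 = 131

131


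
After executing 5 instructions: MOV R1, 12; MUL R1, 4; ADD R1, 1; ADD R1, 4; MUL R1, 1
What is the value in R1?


Register state trace:
  MOV R1, 12  → R1 = 12
  MUL R1, 4  → R1 = 12 * 4 = 48
  ADD R1, 1  → R1 = 48 + 1 = 49
  ADD R1, 4  → R1 = 49 + 4 = 53
  MUL R1, 1  → R1 = 53 * 1 = 53
Final: R1 = 53

53


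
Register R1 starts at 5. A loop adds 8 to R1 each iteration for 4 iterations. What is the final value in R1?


Starting value: R1 = 5
  Iter 1: R1 = 5 + 8 = 13
  Iter 2: R1 = 13 + 8 = 21
  Iter 3: R1 = 21 + 8 = 29
  Iter 4: R1 = 29 + 8 = 37
Final: R1 = 37

37


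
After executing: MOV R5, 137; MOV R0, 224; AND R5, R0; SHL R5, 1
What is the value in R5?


Register state trace:
  MOV R5, 137  → R5 = 137 (0b10001001)
  MOV R0, 224  → R0 = 224 (0b11100000)
  AND R5, R0  → R5 = 137 AND 224 = 128 (0b10000000)
  SHL R5, 1  → R5 = 128 << 1 = 256
Final: R5 = 256

256


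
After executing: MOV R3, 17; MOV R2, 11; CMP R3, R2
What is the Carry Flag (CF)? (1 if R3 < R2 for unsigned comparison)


Register state trace:
  MOV R3, 17  → R3 = 17
  MOV R2, 11  → R2 = 11
  CMP R3, R2  → unsigned 17 - 11: no borrow
  17 >= 11, so CF = 0
CF = 0

0


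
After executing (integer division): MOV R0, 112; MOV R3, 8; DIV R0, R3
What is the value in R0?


Register state trace:
  MOV R0, 112  → R0 = 112
  MOV R3, 8  → R3 = 8
  DIV R0, R3  → R0 = 112 // 8 = 14
Final: R0 = 14

14


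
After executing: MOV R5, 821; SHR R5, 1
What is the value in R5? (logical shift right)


Register state trace:
  MOV R5, 821  → R5 = 821
  SHR R5, 1  → R5 = 821 >> 1 = 821 // 2^1 = 410
Final: R5 = 410

410


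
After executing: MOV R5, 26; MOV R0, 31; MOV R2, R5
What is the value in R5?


Register state trace:
  MOV R5, 26  → R5 = 26
  MOV R0, 31  → R0 = 31
  MOV R2, R5  → R2 = 26
Final: R5 = 26

26


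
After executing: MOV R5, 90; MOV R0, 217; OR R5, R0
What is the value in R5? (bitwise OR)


Register state trace:
  MOV R5, 90  → R5 = 90 (0b01011010)
  MOV R0, 217  → R0 = 217 (0b11011001)
  OR R5, R0   → R5 = 90 OR 217 = 219 (0b11011011)
Final: R5 = 219

219


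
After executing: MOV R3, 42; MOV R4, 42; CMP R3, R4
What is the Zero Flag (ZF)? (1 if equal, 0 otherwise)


Register state trace:
  MOV R3, 42  → R3 = 42
  MOV R4, 42  → R4 = 42
  CMP R3, R4  → computes 42 - 42 = 0
  Result is zero, so values are equal
ZF = 1

1


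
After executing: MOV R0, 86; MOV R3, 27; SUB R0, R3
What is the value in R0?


Register state trace:
  MOV R0, 86  → R0 = 86
  MOV R3, 27  → R3 = 27
  SUB R0, R3  → R0 = 86 - 27 = 59
Final: R0 = 59

59


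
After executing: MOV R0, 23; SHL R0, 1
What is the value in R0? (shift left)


Register state trace:
  MOV R0, 23  → R0 = 23
  SHL R0, 1  → R0 = 23 << 1 = 23 * 2^1 = 46
Final: R0 = 46

46


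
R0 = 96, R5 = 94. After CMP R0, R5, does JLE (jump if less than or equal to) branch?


Trace:
  R0 = 96, R5 = 94
  CMP R0, R5  → compares 96 vs 94
  JLE checks: is 96 less than or equal to 94?
  96 > 94, so condition is false
Branch taken: No

No


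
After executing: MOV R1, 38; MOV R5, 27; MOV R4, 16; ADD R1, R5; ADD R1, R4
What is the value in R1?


Register state trace:
  MOV R1, 38  → R1 = 38
  MOV R5, 27  → R5 = 27
  MOV R4, 16  → R4 = 16
  ADD R1, R5  → R1 = 38 + 27 = 65
  ADD R1, R4  → R1 = 65 + 16 = 81
Final: R1 = 81

81


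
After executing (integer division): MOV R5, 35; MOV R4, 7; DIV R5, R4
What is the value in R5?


Register state trace:
  MOV R5, 35  → R5 = 35
  MOV R4, 7  → R4 = 7
  DIV R5, R4  → R5 = 35 // 7 = 5
Final: R5 = 5

5


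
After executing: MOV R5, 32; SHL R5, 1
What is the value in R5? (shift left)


Register state trace:
  MOV R5, 32  → R5 = 32
  SHL R5, 1  → R5 = 32 << 1 = 32 * 2^1 = 64
Final: R5 = 64

64


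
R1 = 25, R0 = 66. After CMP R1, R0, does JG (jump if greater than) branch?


Trace:
  R1 = 25, R0 = 66
  CMP R1, R0  → compares 25 vs 66
  JG checks: is 25 greater than 66?
  25 < 66, so condition is false
Branch taken: No

No


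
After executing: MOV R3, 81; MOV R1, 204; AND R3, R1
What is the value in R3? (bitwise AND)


Register state trace:
  MOV R3, 81  → R3 = 81 (0b01010001)
  MOV R1, 204  → R1 = 204 (0b11001100)
  AND R3, R1  → R3 = 81 AND 204 = 64 (0b01000000)
Final: R3 = 64

64


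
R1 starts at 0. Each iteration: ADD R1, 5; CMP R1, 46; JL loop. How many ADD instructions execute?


Loop trace (R1 starts at 0, target 46, step 5):
  ADD #1: R1 = 0 + 5 = 5  → 5 < 46, loop
  ADD #2: R1 = 5 + 5 = 10  → 10 < 46, loop
  ADD #3: R1 = 10 + 5 = 15  → 15 < 46, loop
  ADD #4: R1 = 15 + 5 = 20  → 20 < 46, loop
  ADD #5: R1 = 20 + 5 = 25  → 25 < 46, loop
  ADD #6: R1 = 25 + 5 = 30  → 30 < 46, loop
  ADD #7: R1 = 30 + 5 = 35  → 35 < 46, loop
  ADD #8: R1 = 35 + 5 = 40  → 40 < 46, loop
  ADD #9: R1 = 40 + 5 = 45  → 45 < 46, loop
  ADD #10: R1 = 45 + 5 = 50  → 50 >= 46, exit
Total ADD instructions: 10

10


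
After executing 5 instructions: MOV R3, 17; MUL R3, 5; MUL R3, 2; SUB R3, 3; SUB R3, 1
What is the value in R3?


Register state trace:
  MOV R3, 17  → R3 = 17
  MUL R3, 5  → R3 = 17 * 5 = 85
  MUL R3, 2  → R3 = 85 * 2 = 170
  SUB R3, 3  → R3 = 170 - 3 = 167
  SUB R3, 1  → R3 = 167 - 1 = 166
Final: R3 = 166

166


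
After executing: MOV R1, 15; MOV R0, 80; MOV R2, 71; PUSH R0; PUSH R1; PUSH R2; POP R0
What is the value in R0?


Stack trace (top is rightmost):
  MOV R1, 15  → R1 = 15
  MOV R0, 80  → R0 = 80
  MOV R2, 71  → R2 = 71
  PUSH R0  → stack: [80]
  PUSH R1  → stack: [80, 15]
  PUSH R2  → stack: [80, 15, 71]
  POP R0  → R0 = 71, stack: [80, 15]
Final: R0 = 71

71


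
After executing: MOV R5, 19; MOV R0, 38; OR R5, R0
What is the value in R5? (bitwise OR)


Register state trace:
  MOV R5, 19  → R5 = 19 (0b00010011)
  MOV R0, 38  → R0 = 38 (0b00100110)
  OR R5, R0   → R5 = 19 OR 38 = 55 (0b00110111)
Final: R5 = 55

55


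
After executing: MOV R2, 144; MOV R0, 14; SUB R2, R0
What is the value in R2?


Register state trace:
  MOV R2, 144  → R2 = 144
  MOV R0, 14  → R0 = 14
  SUB R2, R0  → R2 = 144 - 14 = 130
Final: R2 = 130

130


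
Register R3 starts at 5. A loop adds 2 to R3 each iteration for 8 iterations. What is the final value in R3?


Starting value: R3 = 5
  Iter 1: R3 = 5 + 2 = 7
  Iter 2: R3 = 7 + 2 = 9
  Iter 3: R3 = 9 + 2 = 11
  Iter 4: R3 = 11 + 2 = 13
  Iter 5: R3 = 13 + 2 = 15
  Iter 6: R3 = 15 + 2 = 17
  Iter 7: R3 = 17 + 2 = 19
  Iter 8: R3 = 19 + 2 = 21
Final: R3 = 21

21


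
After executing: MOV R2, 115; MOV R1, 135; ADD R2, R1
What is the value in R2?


Register state trace:
  MOV R2, 115  → R2 = 115
  MOV R1, 135  → R1 = 135
  ADD R2, R1  → R2 = 115 + 135 = 250
Final: R2 = 250

250


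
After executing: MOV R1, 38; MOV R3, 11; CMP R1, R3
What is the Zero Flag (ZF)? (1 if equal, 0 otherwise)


Register state trace:
  MOV R1, 38  → R1 = 38
  MOV R3, 11  → R3 = 11
  CMP R1, R3  → computes 38 - 11 = 27
  Result is nonzero, so values are not equal
ZF = 0

0


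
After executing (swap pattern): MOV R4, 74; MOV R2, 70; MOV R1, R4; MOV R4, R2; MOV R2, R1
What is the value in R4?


Register state trace (swap pattern):
  MOV R4, 74  → R4 = 74
  MOV R2, 70  → R2 = 70
  MOV R1, R4  → R1 = 74  (save R4)
  MOV R4, R2  → R4 = 70  (R4 gets R2's value)
  MOV R2, R1  → R2 = 74  (R2 gets saved value)
Final: R4 = 70

70


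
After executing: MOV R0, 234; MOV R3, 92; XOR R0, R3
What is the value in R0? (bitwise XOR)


Register state trace:
  MOV R0, 234  → R0 = 234 (0b11101010)
  MOV R3, 92  → R3 = 92 (0b01011100)
  XOR R0, R3  → R0 = 234 XOR 92 = 182 (0b10110110)
Final: R0 = 182

182


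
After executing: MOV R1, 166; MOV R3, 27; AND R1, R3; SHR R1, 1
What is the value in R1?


Register state trace:
  MOV R1, 166  → R1 = 166 (0b10100110)
  MOV R3, 27  → R3 = 27 (0b00011011)
  AND R1, R3  → R1 = 166 AND 27 = 2 (0b00000010)
  SHR R1, 1  → R1 = 2 >> 1 = 1
Final: R1 = 1

1


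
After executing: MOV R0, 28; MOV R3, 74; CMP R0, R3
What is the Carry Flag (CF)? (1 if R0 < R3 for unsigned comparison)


Register state trace:
  MOV R0, 28  → R0 = 28
  MOV R3, 74  → R3 = 74
  CMP R0, R3  → unsigned 28 - 74: borrow occurs
  28 < 74, so CF = 1
CF = 1

1


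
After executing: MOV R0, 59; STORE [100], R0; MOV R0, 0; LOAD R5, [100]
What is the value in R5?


Register and memory trace:
  MOV R0, 59  → R0 = 59
  STORE [100], R0  → mem[100] = 59
  MOV R0, 0  → R0 = 0
  LOAD R5, [100]  → R5 = mem[100] = 59
Final: R5 = 59

59


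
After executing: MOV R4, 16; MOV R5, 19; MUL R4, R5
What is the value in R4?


Register state trace:
  MOV R4, 16  → R4 = 16
  MOV R5, 19  → R5 = 19
  MUL R4, R5  → R4 = 16 * 19 = 304
Final: R4 = 304

304


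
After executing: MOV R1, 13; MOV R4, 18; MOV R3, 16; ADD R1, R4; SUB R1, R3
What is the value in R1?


Register state trace:
  MOV R1, 13  → R1 = 13
  MOV R4, 18  → R4 = 18
  MOV R3, 16  → R3 = 16
  ADD R1, R4  → R1 = 13 + 18 = 31
  SUB R1, R3  → R1 = 31 - 16 = 15
Final: R1 = 15

15


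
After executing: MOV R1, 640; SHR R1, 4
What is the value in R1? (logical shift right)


Register state trace:
  MOV R1, 640  → R1 = 640
  SHR R1, 4  → R1 = 640 >> 4 = 640 // 2^4 = 40
Final: R1 = 40

40


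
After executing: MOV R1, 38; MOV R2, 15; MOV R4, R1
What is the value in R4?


Register state trace:
  MOV R1, 38  → R1 = 38
  MOV R2, 15  → R2 = 15
  MOV R4, R1  → R4 = 38
Final: R4 = 38

38


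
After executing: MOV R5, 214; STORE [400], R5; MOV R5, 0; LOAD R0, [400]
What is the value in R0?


Register and memory trace:
  MOV R5, 214  → R5 = 214
  STORE [400], R5  → mem[400] = 214
  MOV R5, 0  → R5 = 0
  LOAD R0, [400]  → R0 = mem[400] = 214
Final: R0 = 214

214


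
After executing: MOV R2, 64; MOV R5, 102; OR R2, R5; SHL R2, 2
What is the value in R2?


Register state trace:
  MOV R2, 64  → R2 = 64 (0b01000000)
  MOV R5, 102  → R5 = 102 (0b01100110)
  OR R2, R5  → R2 = 64 OR 102 = 102 (0b01100110)
  SHL R2, 2  → R2 = 102 << 2 = 408
Final: R2 = 408

408


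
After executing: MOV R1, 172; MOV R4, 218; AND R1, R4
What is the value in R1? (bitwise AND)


Register state trace:
  MOV R1, 172  → R1 = 172 (0b10101100)
  MOV R4, 218  → R4 = 218 (0b11011010)
  AND R1, R4  → R1 = 172 AND 218 = 136 (0b10001000)
Final: R1 = 136

136


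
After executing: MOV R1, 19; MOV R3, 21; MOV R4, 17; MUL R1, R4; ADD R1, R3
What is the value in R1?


Register state trace:
  MOV R1, 19  → R1 = 19
  MOV R3, 21  → R3 = 21
  MOV R4, 17  → R4 = 17
  MUL R1, R4  → R1 = 19 * 17 = 323
  ADD R1, R3  → R1 = 323 + 21 = 344
Final: R1 = 344

344


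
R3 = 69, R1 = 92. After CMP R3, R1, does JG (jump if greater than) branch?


Trace:
  R3 = 69, R1 = 92
  CMP R3, R1  → compares 69 vs 92
  JG checks: is 69 greater than 92?
  69 < 92, so condition is false
Branch taken: No

No


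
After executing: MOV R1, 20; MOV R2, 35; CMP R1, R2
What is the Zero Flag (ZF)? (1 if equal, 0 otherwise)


Register state trace:
  MOV R1, 20  → R1 = 20
  MOV R2, 35  → R2 = 35
  CMP R1, R2  → computes 20 - 35 = -15
  Result is nonzero, so values are not equal
ZF = 0

0


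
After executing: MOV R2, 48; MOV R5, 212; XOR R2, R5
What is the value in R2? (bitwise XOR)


Register state trace:
  MOV R2, 48  → R2 = 48 (0b00110000)
  MOV R5, 212  → R5 = 212 (0b11010100)
  XOR R2, R5  → R2 = 48 XOR 212 = 228 (0b11100100)
Final: R2 = 228

228


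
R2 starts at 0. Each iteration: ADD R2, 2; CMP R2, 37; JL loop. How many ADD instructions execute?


Loop trace (R2 starts at 0, target 37, step 2):
  ADD #1: R2 = 0 + 2 = 2  → 2 < 37, loop
  ADD #2: R2 = 2 + 2 = 4  → 4 < 37, loop
  ADD #3: R2 = 4 + 2 = 6  → 6 < 37, loop
  ADD #4: R2 = 6 + 2 = 8  → 8 < 37, loop
  ADD #5: R2 = 8 + 2 = 10  → 10 < 37, loop
  ADD #6: R2 = 10 + 2 = 12  → 12 < 37, loop
  ADD #7: R2 = 12 + 2 = 14  → 14 < 37, loop
  ADD #8: R2 = 14 + 2 = 16  → 16 < 37, loop
  ADD #9: R2 = 16 + 2 = 18  → 18 < 37, loop
  ADD #10: R2 = 18 + 2 = 20  → 20 < 37, loop
  ADD #11: R2 = 20 + 2 = 22  → 22 < 37, loop
  ADD #12: R2 = 22 + 2 = 24  → 24 < 37, loop
  ADD #13: R2 = 24 + 2 = 26  → 26 < 37, loop
  ADD #14: R2 = 26 + 2 = 28  → 28 < 37, loop
  ADD #15: R2 = 28 + 2 = 30  → 30 < 37, loop
  ADD #16: R2 = 30 + 2 = 32  → 32 < 37, loop
  ADD #17: R2 = 32 + 2 = 34  → 34 < 37, loop
  ADD #18: R2 = 34 + 2 = 36  → 36 < 37, loop
  ADD #19: R2 = 36 + 2 = 38  → 38 >= 37, exit
Total ADD instructions: 19

19


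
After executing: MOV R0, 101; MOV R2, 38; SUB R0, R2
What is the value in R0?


Register state trace:
  MOV R0, 101  → R0 = 101
  MOV R2, 38  → R2 = 38
  SUB R0, R2  → R0 = 101 - 38 = 63
Final: R0 = 63

63


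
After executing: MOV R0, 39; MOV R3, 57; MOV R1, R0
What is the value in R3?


Register state trace:
  MOV R0, 39  → R0 = 39
  MOV R3, 57  → R3 = 57
  MOV R1, R0  → R1 = 39
Final: R3 = 57

57


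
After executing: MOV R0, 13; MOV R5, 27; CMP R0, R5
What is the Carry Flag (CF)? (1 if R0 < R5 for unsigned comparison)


Register state trace:
  MOV R0, 13  → R0 = 13
  MOV R5, 27  → R5 = 27
  CMP R0, R5  → unsigned 13 - 27: borrow occurs
  13 < 27, so CF = 1
CF = 1

1


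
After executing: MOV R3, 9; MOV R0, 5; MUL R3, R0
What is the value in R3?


Register state trace:
  MOV R3, 9  → R3 = 9
  MOV R0, 5  → R0 = 5
  MUL R3, R0  → R3 = 9 * 5 = 45
Final: R3 = 45

45


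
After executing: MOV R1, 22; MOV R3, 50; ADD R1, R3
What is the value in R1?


Register state trace:
  MOV R1, 22  → R1 = 22
  MOV R3, 50  → R3 = 50
  ADD R1, R3  → R1 = 22 + 50 = 72
Final: R1 = 72

72


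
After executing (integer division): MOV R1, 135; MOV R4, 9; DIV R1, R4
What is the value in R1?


Register state trace:
  MOV R1, 135  → R1 = 135
  MOV R4, 9  → R4 = 9
  DIV R1, R4  → R1 = 135 // 9 = 15
Final: R1 = 15

15


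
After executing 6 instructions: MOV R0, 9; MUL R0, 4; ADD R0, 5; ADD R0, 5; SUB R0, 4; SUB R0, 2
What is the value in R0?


Register state trace:
  MOV R0, 9  → R0 = 9
  MUL R0, 4  → R0 = 9 * 4 = 36
  ADD R0, 5  → R0 = 36 + 5 = 41
  ADD R0, 5  → R0 = 41 + 5 = 46
  SUB R0, 4  → R0 = 46 - 4 = 42
  SUB R0, 2  → R0 = 42 - 2 = 40
Final: R0 = 40

40


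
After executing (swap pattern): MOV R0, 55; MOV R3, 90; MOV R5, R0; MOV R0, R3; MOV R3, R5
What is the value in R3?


Register state trace (swap pattern):
  MOV R0, 55  → R0 = 55
  MOV R3, 90  → R3 = 90
  MOV R5, R0  → R5 = 55  (save R0)
  MOV R0, R3  → R0 = 90  (R0 gets R3's value)
  MOV R3, R5  → R3 = 55  (R3 gets saved value)
Final: R3 = 55

55


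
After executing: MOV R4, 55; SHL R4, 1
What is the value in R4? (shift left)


Register state trace:
  MOV R4, 55  → R4 = 55
  SHL R4, 1  → R4 = 55 << 1 = 55 * 2^1 = 110
Final: R4 = 110

110


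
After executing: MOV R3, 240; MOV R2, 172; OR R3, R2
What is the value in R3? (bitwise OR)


Register state trace:
  MOV R3, 240  → R3 = 240 (0b11110000)
  MOV R2, 172  → R2 = 172 (0b10101100)
  OR R3, R2   → R3 = 240 OR 172 = 252 (0b11111100)
Final: R3 = 252

252


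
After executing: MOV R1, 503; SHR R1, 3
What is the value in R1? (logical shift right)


Register state trace:
  MOV R1, 503  → R1 = 503
  SHR R1, 3  → R1 = 503 >> 3 = 503 // 2^3 = 62
Final: R1 = 62

62


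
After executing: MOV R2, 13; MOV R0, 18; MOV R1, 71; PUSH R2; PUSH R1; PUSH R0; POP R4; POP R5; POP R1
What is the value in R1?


Stack trace (top is rightmost):
  MOV R2, 13  → R2 = 13
  MOV R0, 18  → R0 = 18
  MOV R1, 71  → R1 = 71
  PUSH R2  → stack: [13]
  PUSH R1  → stack: [13, 71]
  PUSH R0  → stack: [13, 71, 18]
  POP R4  → R4 = 18, stack: [13, 71]
  POP R5  → R5 = 71, stack: [13]
  POP R1  → R1 = 13, stack: []
Final: R1 = 13

13


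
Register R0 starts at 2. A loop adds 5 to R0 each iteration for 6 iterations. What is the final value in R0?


Starting value: R0 = 2
  Iter 1: R0 = 2 + 5 = 7
  Iter 2: R0 = 7 + 5 = 12
  Iter 3: R0 = 12 + 5 = 17
  Iter 4: R0 = 17 + 5 = 22
  Iter 5: R0 = 22 + 5 = 27
  Iter 6: R0 = 27 + 5 = 32
Final: R0 = 32

32


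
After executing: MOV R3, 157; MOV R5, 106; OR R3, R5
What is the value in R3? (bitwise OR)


Register state trace:
  MOV R3, 157  → R3 = 157 (0b10011101)
  MOV R5, 106  → R5 = 106 (0b01101010)
  OR R3, R5   → R3 = 157 OR 106 = 255 (0b11111111)
Final: R3 = 255

255


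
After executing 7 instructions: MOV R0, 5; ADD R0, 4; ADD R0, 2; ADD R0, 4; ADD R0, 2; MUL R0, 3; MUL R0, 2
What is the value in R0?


Register state trace:
  MOV R0, 5  → R0 = 5
  ADD R0, 4  → R0 = 5 + 4 = 9
  ADD R0, 2  → R0 = 9 + 2 = 11
  ADD R0, 4  → R0 = 11 + 4 = 15
  ADD R0, 2  → R0 = 15 + 2 = 17
  MUL R0, 3  → R0 = 17 * 3 = 51
  MUL R0, 2  → R0 = 51 * 2 = 102
Final: R0 = 102

102


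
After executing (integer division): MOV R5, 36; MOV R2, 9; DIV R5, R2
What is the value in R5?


Register state trace:
  MOV R5, 36  → R5 = 36
  MOV R2, 9  → R2 = 9
  DIV R5, R2  → R5 = 36 // 9 = 4
Final: R5 = 4

4


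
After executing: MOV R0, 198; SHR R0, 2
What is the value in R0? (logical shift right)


Register state trace:
  MOV R0, 198  → R0 = 198
  SHR R0, 2  → R0 = 198 >> 2 = 198 // 2^2 = 49
Final: R0 = 49

49


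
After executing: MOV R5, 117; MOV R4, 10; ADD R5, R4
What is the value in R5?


Register state trace:
  MOV R5, 117  → R5 = 117
  MOV R4, 10  → R4 = 10
  ADD R5, R4  → R5 = 117 + 10 = 127
Final: R5 = 127

127


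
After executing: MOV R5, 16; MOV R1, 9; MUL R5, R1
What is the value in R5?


Register state trace:
  MOV R5, 16  → R5 = 16
  MOV R1, 9  → R1 = 9
  MUL R5, R1  → R5 = 16 * 9 = 144
Final: R5 = 144

144


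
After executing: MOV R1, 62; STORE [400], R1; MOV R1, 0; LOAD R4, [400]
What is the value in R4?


Register and memory trace:
  MOV R1, 62  → R1 = 62
  STORE [400], R1  → mem[400] = 62
  MOV R1, 0  → R1 = 0
  LOAD R4, [400]  → R4 = mem[400] = 62
Final: R4 = 62

62


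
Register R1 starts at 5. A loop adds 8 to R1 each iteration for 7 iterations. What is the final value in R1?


Starting value: R1 = 5
  Iter 1: R1 = 5 + 8 = 13
  Iter 2: R1 = 13 + 8 = 21
  Iter 3: R1 = 21 + 8 = 29
  Iter 4: R1 = 29 + 8 = 37
  Iter 5: R1 = 37 + 8 = 45
  Iter 6: R1 = 45 + 8 = 53
  Iter 7: R1 = 53 + 8 = 61
Final: R1 = 61

61


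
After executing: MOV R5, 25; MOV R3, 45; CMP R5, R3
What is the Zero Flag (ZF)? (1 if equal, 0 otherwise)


Register state trace:
  MOV R5, 25  → R5 = 25
  MOV R3, 45  → R3 = 45
  CMP R5, R3  → computes 25 - 45 = -20
  Result is nonzero, so values are not equal
ZF = 0

0


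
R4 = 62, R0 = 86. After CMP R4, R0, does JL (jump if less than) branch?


Trace:
  R4 = 62, R0 = 86
  CMP R4, R0  → compares 62 vs 86
  JL checks: is 62 less than 86?
  62 < 86, so condition is true
Branch taken: Yes

Yes


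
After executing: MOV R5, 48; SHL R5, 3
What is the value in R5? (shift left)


Register state trace:
  MOV R5, 48  → R5 = 48
  SHL R5, 3  → R5 = 48 << 3 = 48 * 2^3 = 384
Final: R5 = 384

384


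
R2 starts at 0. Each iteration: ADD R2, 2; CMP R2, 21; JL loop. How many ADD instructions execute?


Loop trace (R2 starts at 0, target 21, step 2):
  ADD #1: R2 = 0 + 2 = 2  → 2 < 21, loop
  ADD #2: R2 = 2 + 2 = 4  → 4 < 21, loop
  ADD #3: R2 = 4 + 2 = 6  → 6 < 21, loop
  ADD #4: R2 = 6 + 2 = 8  → 8 < 21, loop
  ADD #5: R2 = 8 + 2 = 10  → 10 < 21, loop
  ADD #6: R2 = 10 + 2 = 12  → 12 < 21, loop
  ADD #7: R2 = 12 + 2 = 14  → 14 < 21, loop
  ADD #8: R2 = 14 + 2 = 16  → 16 < 21, loop
  ADD #9: R2 = 16 + 2 = 18  → 18 < 21, loop
  ADD #10: R2 = 18 + 2 = 20  → 20 < 21, loop
  ADD #11: R2 = 20 + 2 = 22  → 22 >= 21, exit
Total ADD instructions: 11

11


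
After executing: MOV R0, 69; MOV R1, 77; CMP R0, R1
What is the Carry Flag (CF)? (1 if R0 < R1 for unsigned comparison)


Register state trace:
  MOV R0, 69  → R0 = 69
  MOV R1, 77  → R1 = 77
  CMP R0, R1  → unsigned 69 - 77: borrow occurs
  69 < 77, so CF = 1
CF = 1

1


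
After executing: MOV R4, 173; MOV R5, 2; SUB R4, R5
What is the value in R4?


Register state trace:
  MOV R4, 173  → R4 = 173
  MOV R5, 2  → R5 = 2
  SUB R4, R5  → R4 = 173 - 2 = 171
Final: R4 = 171

171


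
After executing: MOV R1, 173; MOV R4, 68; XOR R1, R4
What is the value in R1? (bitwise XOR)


Register state trace:
  MOV R1, 173  → R1 = 173 (0b10101101)
  MOV R4, 68  → R4 = 68 (0b01000100)
  XOR R1, R4  → R1 = 173 XOR 68 = 233 (0b11101001)
Final: R1 = 233

233


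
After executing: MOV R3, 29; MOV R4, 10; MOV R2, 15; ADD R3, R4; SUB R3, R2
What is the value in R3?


Register state trace:
  MOV R3, 29  → R3 = 29
  MOV R4, 10  → R4 = 10
  MOV R2, 15  → R2 = 15
  ADD R3, R4  → R3 = 29 + 10 = 39
  SUB R3, R2  → R3 = 39 - 15 = 24
Final: R3 = 24

24


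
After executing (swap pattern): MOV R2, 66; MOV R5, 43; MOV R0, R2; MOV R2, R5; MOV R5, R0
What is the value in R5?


Register state trace (swap pattern):
  MOV R2, 66  → R2 = 66
  MOV R5, 43  → R5 = 43
  MOV R0, R2  → R0 = 66  (save R2)
  MOV R2, R5  → R2 = 43  (R2 gets R5's value)
  MOV R5, R0  → R5 = 66  (R5 gets saved value)
Final: R5 = 66

66


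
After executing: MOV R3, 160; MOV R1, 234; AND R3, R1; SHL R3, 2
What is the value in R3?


Register state trace:
  MOV R3, 160  → R3 = 160 (0b10100000)
  MOV R1, 234  → R1 = 234 (0b11101010)
  AND R3, R1  → R3 = 160 AND 234 = 160 (0b10100000)
  SHL R3, 2  → R3 = 160 << 2 = 640
Final: R3 = 640

640


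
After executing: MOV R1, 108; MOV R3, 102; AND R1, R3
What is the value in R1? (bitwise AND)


Register state trace:
  MOV R1, 108  → R1 = 108 (0b01101100)
  MOV R3, 102  → R3 = 102 (0b01100110)
  AND R1, R3  → R1 = 108 AND 102 = 100 (0b01100100)
Final: R1 = 100

100


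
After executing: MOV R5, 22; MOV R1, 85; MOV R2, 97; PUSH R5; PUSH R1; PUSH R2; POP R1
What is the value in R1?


Stack trace (top is rightmost):
  MOV R5, 22  → R5 = 22
  MOV R1, 85  → R1 = 85
  MOV R2, 97  → R2 = 97
  PUSH R5  → stack: [22]
  PUSH R1  → stack: [22, 85]
  PUSH R2  → stack: [22, 85, 97]
  POP R1  → R1 = 97, stack: [22, 85]
Final: R1 = 97

97


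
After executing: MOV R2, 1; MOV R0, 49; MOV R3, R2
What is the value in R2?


Register state trace:
  MOV R2, 1  → R2 = 1
  MOV R0, 49  → R0 = 49
  MOV R3, R2  → R3 = 1
Final: R2 = 1

1


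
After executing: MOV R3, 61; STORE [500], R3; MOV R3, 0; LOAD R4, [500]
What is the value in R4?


Register and memory trace:
  MOV R3, 61  → R3 = 61
  STORE [500], R3  → mem[500] = 61
  MOV R3, 0  → R3 = 0
  LOAD R4, [500]  → R4 = mem[500] = 61
Final: R4 = 61

61


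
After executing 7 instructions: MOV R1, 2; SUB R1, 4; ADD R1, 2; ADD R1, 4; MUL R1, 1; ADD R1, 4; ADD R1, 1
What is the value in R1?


Register state trace:
  MOV R1, 2  → R1 = 2
  SUB R1, 4  → R1 = 2 - 4 = -2
  ADD R1, 2  → R1 = -2 + 2 = 0
  ADD R1, 4  → R1 = 0 + 4 = 4
  MUL R1, 1  → R1 = 4 * 1 = 4
  ADD R1, 4  → R1 = 4 + 4 = 8
  ADD R1, 1  → R1 = 8 + 1 = 9
Final: R1 = 9

9


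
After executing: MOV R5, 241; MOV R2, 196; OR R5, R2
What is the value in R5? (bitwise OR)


Register state trace:
  MOV R5, 241  → R5 = 241 (0b11110001)
  MOV R2, 196  → R2 = 196 (0b11000100)
  OR R5, R2   → R5 = 241 OR 196 = 245 (0b11110101)
Final: R5 = 245

245


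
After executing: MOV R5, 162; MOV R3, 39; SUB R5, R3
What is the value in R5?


Register state trace:
  MOV R5, 162  → R5 = 162
  MOV R3, 39  → R3 = 39
  SUB R5, R3  → R5 = 162 - 39 = 123
Final: R5 = 123

123


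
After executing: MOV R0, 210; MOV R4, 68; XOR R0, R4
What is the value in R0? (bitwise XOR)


Register state trace:
  MOV R0, 210  → R0 = 210 (0b11010010)
  MOV R4, 68  → R4 = 68 (0b01000100)
  XOR R0, R4  → R0 = 210 XOR 68 = 150 (0b10010110)
Final: R0 = 150

150


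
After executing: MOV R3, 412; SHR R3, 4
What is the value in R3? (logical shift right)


Register state trace:
  MOV R3, 412  → R3 = 412
  SHR R3, 4  → R3 = 412 >> 4 = 412 // 2^4 = 25
Final: R3 = 25

25


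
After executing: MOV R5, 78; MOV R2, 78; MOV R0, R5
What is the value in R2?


Register state trace:
  MOV R5, 78  → R5 = 78
  MOV R2, 78  → R2 = 78
  MOV R0, R5  → R0 = 78
Final: R2 = 78

78


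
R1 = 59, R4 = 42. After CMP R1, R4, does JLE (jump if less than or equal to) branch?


Trace:
  R1 = 59, R4 = 42
  CMP R1, R4  → compares 59 vs 42
  JLE checks: is 59 less than or equal to 42?
  59 > 42, so condition is false
Branch taken: No

No


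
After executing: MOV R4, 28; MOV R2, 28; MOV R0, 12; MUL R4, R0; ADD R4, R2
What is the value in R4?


Register state trace:
  MOV R4, 28  → R4 = 28
  MOV R2, 28  → R2 = 28
  MOV R0, 12  → R0 = 12
  MUL R4, R0  → R4 = 28 * 12 = 336
  ADD R4, R2  → R4 = 336 + 28 = 364
Final: R4 = 364

364


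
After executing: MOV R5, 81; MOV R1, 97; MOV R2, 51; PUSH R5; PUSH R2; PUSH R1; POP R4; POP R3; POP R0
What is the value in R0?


Stack trace (top is rightmost):
  MOV R5, 81  → R5 = 81
  MOV R1, 97  → R1 = 97
  MOV R2, 51  → R2 = 51
  PUSH R5  → stack: [81]
  PUSH R2  → stack: [81, 51]
  PUSH R1  → stack: [81, 51, 97]
  POP R4  → R4 = 97, stack: [81, 51]
  POP R3  → R3 = 51, stack: [81]
  POP R0  → R0 = 81, stack: []
Final: R0 = 81

81


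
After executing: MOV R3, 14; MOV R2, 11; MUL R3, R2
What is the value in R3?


Register state trace:
  MOV R3, 14  → R3 = 14
  MOV R2, 11  → R2 = 11
  MUL R3, R2  → R3 = 14 * 11 = 154
Final: R3 = 154

154


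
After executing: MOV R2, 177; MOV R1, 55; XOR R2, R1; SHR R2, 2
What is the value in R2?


Register state trace:
  MOV R2, 177  → R2 = 177 (0b10110001)
  MOV R1, 55  → R1 = 55 (0b00110111)
  XOR R2, R1  → R2 = 177 XOR 55 = 134 (0b10000110)
  SHR R2, 2  → R2 = 134 >> 2 = 33
Final: R2 = 33

33


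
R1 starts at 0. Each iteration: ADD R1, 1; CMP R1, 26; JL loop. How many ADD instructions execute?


Loop trace (R1 starts at 0, target 26, step 1):
  ADD #1: R1 = 0 + 1 = 1  → 1 < 26, loop
  ADD #2: R1 = 1 + 1 = 2  → 2 < 26, loop
  ADD #3: R1 = 2 + 1 = 3  → 3 < 26, loop
  ADD #4: R1 = 3 + 1 = 4  → 4 < 26, loop
  ADD #5: R1 = 4 + 1 = 5  → 5 < 26, loop
  ADD #6: R1 = 5 + 1 = 6  → 6 < 26, loop
  ADD #7: R1 = 6 + 1 = 7  → 7 < 26, loop
  ADD #8: R1 = 7 + 1 = 8  → 8 < 26, loop
  ADD #9: R1 = 8 + 1 = 9  → 9 < 26, loop
  ADD #10: R1 = 9 + 1 = 10  → 10 < 26, loop
  ADD #11: R1 = 10 + 1 = 11  → 11 < 26, loop
  ADD #12: R1 = 11 + 1 = 12  → 12 < 26, loop
  ADD #13: R1 = 12 + 1 = 13  → 13 < 26, loop
  ADD #14: R1 = 13 + 1 = 14  → 14 < 26, loop
  ADD #15: R1 = 14 + 1 = 15  → 15 < 26, loop
  ADD #16: R1 = 15 + 1 = 16  → 16 < 26, loop
  ADD #17: R1 = 16 + 1 = 17  → 17 < 26, loop
  ADD #18: R1 = 17 + 1 = 18  → 18 < 26, loop
  ADD #19: R1 = 18 + 1 = 19  → 19 < 26, loop
  ADD #20: R1 = 19 + 1 = 20  → 20 < 26, loop
  ADD #21: R1 = 20 + 1 = 21  → 21 < 26, loop
  ADD #22: R1 = 21 + 1 = 22  → 22 < 26, loop
  ADD #23: R1 = 22 + 1 = 23  → 23 < 26, loop
  ADD #24: R1 = 23 + 1 = 24  → 24 < 26, loop
  ADD #25: R1 = 24 + 1 = 25  → 25 < 26, loop
  ADD #26: R1 = 25 + 1 = 26  → 26 >= 26, exit
Total ADD instructions: 26

26


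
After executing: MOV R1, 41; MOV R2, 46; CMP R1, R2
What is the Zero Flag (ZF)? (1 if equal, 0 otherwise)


Register state trace:
  MOV R1, 41  → R1 = 41
  MOV R2, 46  → R2 = 46
  CMP R1, R2  → computes 41 - 46 = -5
  Result is nonzero, so values are not equal
ZF = 0

0


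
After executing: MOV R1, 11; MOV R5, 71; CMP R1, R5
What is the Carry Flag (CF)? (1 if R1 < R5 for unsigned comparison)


Register state trace:
  MOV R1, 11  → R1 = 11
  MOV R5, 71  → R5 = 71
  CMP R1, R5  → unsigned 11 - 71: borrow occurs
  11 < 71, so CF = 1
CF = 1

1


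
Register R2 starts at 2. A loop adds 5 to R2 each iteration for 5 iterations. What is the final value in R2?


Starting value: R2 = 2
  Iter 1: R2 = 2 + 5 = 7
  Iter 2: R2 = 7 + 5 = 12
  Iter 3: R2 = 12 + 5 = 17
  Iter 4: R2 = 17 + 5 = 22
  Iter 5: R2 = 22 + 5 = 27
Final: R2 = 27

27


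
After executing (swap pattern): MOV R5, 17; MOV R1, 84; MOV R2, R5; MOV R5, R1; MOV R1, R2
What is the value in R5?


Register state trace (swap pattern):
  MOV R5, 17  → R5 = 17
  MOV R1, 84  → R1 = 84
  MOV R2, R5  → R2 = 17  (save R5)
  MOV R5, R1  → R5 = 84  (R5 gets R1's value)
  MOV R1, R2  → R1 = 17  (R1 gets saved value)
Final: R5 = 84

84


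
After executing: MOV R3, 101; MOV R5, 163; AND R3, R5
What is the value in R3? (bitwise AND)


Register state trace:
  MOV R3, 101  → R3 = 101 (0b01100101)
  MOV R5, 163  → R5 = 163 (0b10100011)
  AND R3, R5  → R3 = 101 AND 163 = 33 (0b00100001)
Final: R3 = 33

33


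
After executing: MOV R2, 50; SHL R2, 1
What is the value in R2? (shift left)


Register state trace:
  MOV R2, 50  → R2 = 50
  SHL R2, 1  → R2 = 50 << 1 = 50 * 2^1 = 100
Final: R2 = 100

100


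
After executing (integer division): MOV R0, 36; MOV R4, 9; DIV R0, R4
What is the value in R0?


Register state trace:
  MOV R0, 36  → R0 = 36
  MOV R4, 9  → R4 = 9
  DIV R0, R4  → R0 = 36 // 9 = 4
Final: R0 = 4

4


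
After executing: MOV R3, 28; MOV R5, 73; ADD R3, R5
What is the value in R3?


Register state trace:
  MOV R3, 28  → R3 = 28
  MOV R5, 73  → R5 = 73
  ADD R3, R5  → R3 = 28 + 73 = 101
Final: R3 = 101

101


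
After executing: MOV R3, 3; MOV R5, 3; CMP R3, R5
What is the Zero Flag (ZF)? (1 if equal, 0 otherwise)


Register state trace:
  MOV R3, 3  → R3 = 3
  MOV R5, 3  → R5 = 3
  CMP R3, R5  → computes 3 - 3 = 0
  Result is zero, so values are equal
ZF = 1

1


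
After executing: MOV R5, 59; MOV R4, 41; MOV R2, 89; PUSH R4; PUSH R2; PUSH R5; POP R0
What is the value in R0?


Stack trace (top is rightmost):
  MOV R5, 59  → R5 = 59
  MOV R4, 41  → R4 = 41
  MOV R2, 89  → R2 = 89
  PUSH R4  → stack: [41]
  PUSH R2  → stack: [41, 89]
  PUSH R5  → stack: [41, 89, 59]
  POP R0  → R0 = 59, stack: [41, 89]
Final: R0 = 59

59


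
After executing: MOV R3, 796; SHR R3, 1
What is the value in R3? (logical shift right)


Register state trace:
  MOV R3, 796  → R3 = 796
  SHR R3, 1  → R3 = 796 >> 1 = 796 // 2^1 = 398
Final: R3 = 398

398


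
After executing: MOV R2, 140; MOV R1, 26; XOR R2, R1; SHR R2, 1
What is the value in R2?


Register state trace:
  MOV R2, 140  → R2 = 140 (0b10001100)
  MOV R1, 26  → R1 = 26 (0b00011010)
  XOR R2, R1  → R2 = 140 XOR 26 = 150 (0b10010110)
  SHR R2, 1  → R2 = 150 >> 1 = 75
Final: R2 = 75

75


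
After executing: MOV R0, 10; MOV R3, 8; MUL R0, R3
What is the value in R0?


Register state trace:
  MOV R0, 10  → R0 = 10
  MOV R3, 8  → R3 = 8
  MUL R0, R3  → R0 = 10 * 8 = 80
Final: R0 = 80

80


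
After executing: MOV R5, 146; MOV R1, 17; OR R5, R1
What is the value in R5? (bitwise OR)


Register state trace:
  MOV R5, 146  → R5 = 146 (0b10010010)
  MOV R1, 17  → R1 = 17 (0b00010001)
  OR R5, R1   → R5 = 146 OR 17 = 147 (0b10010011)
Final: R5 = 147

147


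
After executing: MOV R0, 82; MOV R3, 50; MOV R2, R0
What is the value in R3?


Register state trace:
  MOV R0, 82  → R0 = 82
  MOV R3, 50  → R3 = 50
  MOV R2, R0  → R2 = 82
Final: R3 = 50

50


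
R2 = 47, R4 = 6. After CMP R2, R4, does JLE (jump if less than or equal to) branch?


Trace:
  R2 = 47, R4 = 6
  CMP R2, R4  → compares 47 vs 6
  JLE checks: is 47 less than or equal to 6?
  47 > 6, so condition is false
Branch taken: No

No


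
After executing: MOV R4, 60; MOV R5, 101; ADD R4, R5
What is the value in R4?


Register state trace:
  MOV R4, 60  → R4 = 60
  MOV R5, 101  → R5 = 101
  ADD R4, R5  → R4 = 60 + 101 = 161
Final: R4 = 161

161


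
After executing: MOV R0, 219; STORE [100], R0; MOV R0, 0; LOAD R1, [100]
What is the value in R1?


Register and memory trace:
  MOV R0, 219  → R0 = 219
  STORE [100], R0  → mem[100] = 219
  MOV R0, 0  → R0 = 0
  LOAD R1, [100]  → R1 = mem[100] = 219
Final: R1 = 219

219


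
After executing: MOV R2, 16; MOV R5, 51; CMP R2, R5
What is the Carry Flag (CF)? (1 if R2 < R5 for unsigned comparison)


Register state trace:
  MOV R2, 16  → R2 = 16
  MOV R5, 51  → R5 = 51
  CMP R2, R5  → unsigned 16 - 51: borrow occurs
  16 < 51, so CF = 1
CF = 1

1


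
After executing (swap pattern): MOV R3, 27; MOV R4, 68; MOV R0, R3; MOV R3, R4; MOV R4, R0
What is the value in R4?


Register state trace (swap pattern):
  MOV R3, 27  → R3 = 27
  MOV R4, 68  → R4 = 68
  MOV R0, R3  → R0 = 27  (save R3)
  MOV R3, R4  → R3 = 68  (R3 gets R4's value)
  MOV R4, R0  → R4 = 27  (R4 gets saved value)
Final: R4 = 27

27


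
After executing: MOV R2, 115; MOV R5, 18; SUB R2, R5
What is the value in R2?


Register state trace:
  MOV R2, 115  → R2 = 115
  MOV R5, 18  → R5 = 18
  SUB R2, R5  → R2 = 115 - 18 = 97
Final: R2 = 97

97


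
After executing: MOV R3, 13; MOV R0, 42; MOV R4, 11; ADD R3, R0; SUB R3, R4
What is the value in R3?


Register state trace:
  MOV R3, 13  → R3 = 13
  MOV R0, 42  → R0 = 42
  MOV R4, 11  → R4 = 11
  ADD R3, R0  → R3 = 13 + 42 = 55
  SUB R3, R4  → R3 = 55 - 11 = 44
Final: R3 = 44

44


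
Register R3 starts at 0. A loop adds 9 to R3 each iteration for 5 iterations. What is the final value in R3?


Starting value: R3 = 0
  Iter 1: R3 = 0 + 9 = 9
  Iter 2: R3 = 9 + 9 = 18
  Iter 3: R3 = 18 + 9 = 27
  Iter 4: R3 = 27 + 9 = 36
  Iter 5: R3 = 36 + 9 = 45
Final: R3 = 45

45


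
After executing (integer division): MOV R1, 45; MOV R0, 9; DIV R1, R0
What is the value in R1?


Register state trace:
  MOV R1, 45  → R1 = 45
  MOV R0, 9  → R0 = 9
  DIV R1, R0  → R1 = 45 // 9 = 5
Final: R1 = 5

5


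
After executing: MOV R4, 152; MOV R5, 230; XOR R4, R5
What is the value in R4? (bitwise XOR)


Register state trace:
  MOV R4, 152  → R4 = 152 (0b10011000)
  MOV R5, 230  → R5 = 230 (0b11100110)
  XOR R4, R5  → R4 = 152 XOR 230 = 126 (0b01111110)
Final: R4 = 126

126


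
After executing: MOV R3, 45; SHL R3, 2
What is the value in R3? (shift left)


Register state trace:
  MOV R3, 45  → R3 = 45
  SHL R3, 2  → R3 = 45 << 2 = 45 * 2^2 = 180
Final: R3 = 180

180


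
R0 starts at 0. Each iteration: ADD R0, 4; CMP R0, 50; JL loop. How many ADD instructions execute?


Loop trace (R0 starts at 0, target 50, step 4):
  ADD #1: R0 = 0 + 4 = 4  → 4 < 50, loop
  ADD #2: R0 = 4 + 4 = 8  → 8 < 50, loop
  ADD #3: R0 = 8 + 4 = 12  → 12 < 50, loop
  ADD #4: R0 = 12 + 4 = 16  → 16 < 50, loop
  ADD #5: R0 = 16 + 4 = 20  → 20 < 50, loop
  ADD #6: R0 = 20 + 4 = 24  → 24 < 50, loop
  ADD #7: R0 = 24 + 4 = 28  → 28 < 50, loop
  ADD #8: R0 = 28 + 4 = 32  → 32 < 50, loop
  ADD #9: R0 = 32 + 4 = 36  → 36 < 50, loop
  ADD #10: R0 = 36 + 4 = 40  → 40 < 50, loop
  ADD #11: R0 = 40 + 4 = 44  → 44 < 50, loop
  ADD #12: R0 = 44 + 4 = 48  → 48 < 50, loop
  ADD #13: R0 = 48 + 4 = 52  → 52 >= 50, exit
Total ADD instructions: 13

13


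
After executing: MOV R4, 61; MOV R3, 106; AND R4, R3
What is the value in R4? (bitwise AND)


Register state trace:
  MOV R4, 61  → R4 = 61 (0b00111101)
  MOV R3, 106  → R3 = 106 (0b01101010)
  AND R4, R3  → R4 = 61 AND 106 = 40 (0b00101000)
Final: R4 = 40

40


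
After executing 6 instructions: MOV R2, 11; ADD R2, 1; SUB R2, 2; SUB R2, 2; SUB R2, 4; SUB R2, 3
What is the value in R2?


Register state trace:
  MOV R2, 11  → R2 = 11
  ADD R2, 1  → R2 = 11 + 1 = 12
  SUB R2, 2  → R2 = 12 - 2 = 10
  SUB R2, 2  → R2 = 10 - 2 = 8
  SUB R2, 4  → R2 = 8 - 4 = 4
  SUB R2, 3  → R2 = 4 - 3 = 1
Final: R2 = 1

1


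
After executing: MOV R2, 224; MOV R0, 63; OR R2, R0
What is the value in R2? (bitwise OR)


Register state trace:
  MOV R2, 224  → R2 = 224 (0b11100000)
  MOV R0, 63  → R0 = 63 (0b00111111)
  OR R2, R0   → R2 = 224 OR 63 = 255 (0b11111111)
Final: R2 = 255

255


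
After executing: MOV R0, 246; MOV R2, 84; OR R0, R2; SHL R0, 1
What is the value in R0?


Register state trace:
  MOV R0, 246  → R0 = 246 (0b11110110)
  MOV R2, 84  → R2 = 84 (0b01010100)
  OR R0, R2  → R0 = 246 OR 84 = 246 (0b11110110)
  SHL R0, 1  → R0 = 246 << 1 = 492
Final: R0 = 492

492


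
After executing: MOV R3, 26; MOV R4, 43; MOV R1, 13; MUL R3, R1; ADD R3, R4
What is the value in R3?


Register state trace:
  MOV R3, 26  → R3 = 26
  MOV R4, 43  → R4 = 43
  MOV R1, 13  → R1 = 13
  MUL R3, R1  → R3 = 26 * 13 = 338
  ADD R3, R4  → R3 = 338 + 43 = 381
Final: R3 = 381

381


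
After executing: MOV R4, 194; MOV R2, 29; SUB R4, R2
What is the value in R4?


Register state trace:
  MOV R4, 194  → R4 = 194
  MOV R2, 29  → R2 = 29
  SUB R4, R2  → R4 = 194 - 29 = 165
Final: R4 = 165

165


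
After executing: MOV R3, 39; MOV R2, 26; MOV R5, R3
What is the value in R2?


Register state trace:
  MOV R3, 39  → R3 = 39
  MOV R2, 26  → R2 = 26
  MOV R5, R3  → R5 = 39
Final: R2 = 26

26


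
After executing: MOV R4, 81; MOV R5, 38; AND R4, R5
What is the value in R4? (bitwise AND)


Register state trace:
  MOV R4, 81  → R4 = 81 (0b01010001)
  MOV R5, 38  → R5 = 38 (0b00100110)
  AND R4, R5  → R4 = 81 AND 38 = 0 (0b00000000)
Final: R4 = 0

0
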